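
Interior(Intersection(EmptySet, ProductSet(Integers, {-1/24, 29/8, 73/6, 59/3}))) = EmptySet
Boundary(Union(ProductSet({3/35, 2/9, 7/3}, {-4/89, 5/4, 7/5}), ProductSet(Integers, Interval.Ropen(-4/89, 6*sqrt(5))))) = Union(ProductSet({3/35, 2/9, 7/3}, {-4/89, 5/4, 7/5}), ProductSet(Integers, Interval(-4/89, 6*sqrt(5))))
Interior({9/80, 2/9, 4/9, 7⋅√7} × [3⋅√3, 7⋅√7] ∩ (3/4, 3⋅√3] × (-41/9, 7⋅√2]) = ∅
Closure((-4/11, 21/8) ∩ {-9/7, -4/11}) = ∅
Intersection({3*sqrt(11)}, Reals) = {3*sqrt(11)}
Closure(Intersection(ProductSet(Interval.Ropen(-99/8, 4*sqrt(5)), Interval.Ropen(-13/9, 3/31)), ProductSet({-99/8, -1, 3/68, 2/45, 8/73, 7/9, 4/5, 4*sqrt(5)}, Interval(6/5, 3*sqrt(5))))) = EmptySet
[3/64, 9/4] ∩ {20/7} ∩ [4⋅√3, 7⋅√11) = ∅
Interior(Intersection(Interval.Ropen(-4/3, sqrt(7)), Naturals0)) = EmptySet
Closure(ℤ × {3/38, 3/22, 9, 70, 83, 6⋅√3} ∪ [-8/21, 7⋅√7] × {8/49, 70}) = (ℤ × {3/38, 3/22, 9, 70, 83, 6⋅√3}) ∪ ([-8/21, 7⋅√7] × {8/49, 70})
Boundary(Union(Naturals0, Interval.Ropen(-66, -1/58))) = Union(Complement(Naturals0, Interval.open(-66, -1/58)), {-66, -1/58})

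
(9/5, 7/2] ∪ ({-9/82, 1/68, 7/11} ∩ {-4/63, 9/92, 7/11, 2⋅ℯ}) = {7/11} ∪ (9/5, 7/2]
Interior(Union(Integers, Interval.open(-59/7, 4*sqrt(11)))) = Union(Complement(Integers, Union(Complement(Integers, Interval.open(-59/7, 4*sqrt(11))), {-59/7, 4*sqrt(11)})), Complement(Interval.open(-59/7, 4*sqrt(11)), Complement(Integers, Interval.open(-59/7, 4*sqrt(11)))), Complement(Range(-8, 14, 1), Complement(Integers, Interval.open(-59/7, 4*sqrt(11)))), Complement(Range(-8, 14, 1), Union(Complement(Integers, Interval.open(-59/7, 4*sqrt(11))), {-59/7, 4*sqrt(11)})))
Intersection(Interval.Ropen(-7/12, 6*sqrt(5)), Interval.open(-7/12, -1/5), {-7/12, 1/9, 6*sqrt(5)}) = EmptySet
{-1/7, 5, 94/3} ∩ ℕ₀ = {5}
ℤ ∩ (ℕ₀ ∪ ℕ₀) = ℕ₀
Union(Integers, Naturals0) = Integers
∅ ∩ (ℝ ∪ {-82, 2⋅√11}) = ∅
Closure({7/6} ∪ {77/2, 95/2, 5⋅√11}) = {7/6, 77/2, 95/2, 5⋅√11}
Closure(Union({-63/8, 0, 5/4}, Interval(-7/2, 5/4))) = Union({-63/8}, Interval(-7/2, 5/4))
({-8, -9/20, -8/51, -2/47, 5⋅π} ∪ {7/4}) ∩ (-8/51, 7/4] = {-2/47, 7/4}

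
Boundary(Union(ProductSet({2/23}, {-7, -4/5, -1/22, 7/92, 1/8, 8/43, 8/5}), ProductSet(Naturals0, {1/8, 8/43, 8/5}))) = Union(ProductSet({2/23}, {-7, -4/5, -1/22, 7/92, 1/8, 8/43, 8/5}), ProductSet(Naturals0, {1/8, 8/43, 8/5}))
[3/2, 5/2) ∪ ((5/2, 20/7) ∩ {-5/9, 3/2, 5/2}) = [3/2, 5/2)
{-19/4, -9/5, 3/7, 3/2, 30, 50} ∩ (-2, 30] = {-9/5, 3/7, 3/2, 30}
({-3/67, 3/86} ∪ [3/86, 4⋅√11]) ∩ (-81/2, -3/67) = ∅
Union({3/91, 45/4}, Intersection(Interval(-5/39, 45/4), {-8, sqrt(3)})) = {3/91, 45/4, sqrt(3)}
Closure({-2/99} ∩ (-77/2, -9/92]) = ∅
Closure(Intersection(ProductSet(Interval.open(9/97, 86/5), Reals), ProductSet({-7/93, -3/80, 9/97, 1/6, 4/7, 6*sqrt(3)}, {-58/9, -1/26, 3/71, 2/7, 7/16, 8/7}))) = ProductSet({1/6, 4/7, 6*sqrt(3)}, {-58/9, -1/26, 3/71, 2/7, 7/16, 8/7})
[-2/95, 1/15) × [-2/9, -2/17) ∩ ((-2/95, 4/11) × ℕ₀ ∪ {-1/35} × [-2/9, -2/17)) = ∅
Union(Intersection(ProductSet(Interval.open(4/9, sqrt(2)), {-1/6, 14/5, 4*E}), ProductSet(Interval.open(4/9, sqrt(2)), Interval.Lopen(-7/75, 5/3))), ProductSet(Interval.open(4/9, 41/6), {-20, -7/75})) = ProductSet(Interval.open(4/9, 41/6), {-20, -7/75})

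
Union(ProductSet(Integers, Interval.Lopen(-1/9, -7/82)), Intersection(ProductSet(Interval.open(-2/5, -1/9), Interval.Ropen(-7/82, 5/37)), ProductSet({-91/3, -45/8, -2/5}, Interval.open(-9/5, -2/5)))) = ProductSet(Integers, Interval.Lopen(-1/9, -7/82))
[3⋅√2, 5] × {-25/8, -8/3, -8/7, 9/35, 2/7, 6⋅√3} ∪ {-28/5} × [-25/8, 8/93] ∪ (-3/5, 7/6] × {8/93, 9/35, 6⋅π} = ({-28/5} × [-25/8, 8/93]) ∪ ((-3/5, 7/6] × {8/93, 9/35, 6⋅π}) ∪ ([3⋅√2, 5] × {-25/8, -8/3, -8/7, 9/35, 2/7, 6⋅√3})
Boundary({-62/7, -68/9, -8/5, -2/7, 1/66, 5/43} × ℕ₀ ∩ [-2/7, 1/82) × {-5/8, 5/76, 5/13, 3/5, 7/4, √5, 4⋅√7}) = ∅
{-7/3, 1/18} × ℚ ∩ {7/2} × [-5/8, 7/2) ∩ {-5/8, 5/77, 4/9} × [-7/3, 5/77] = ∅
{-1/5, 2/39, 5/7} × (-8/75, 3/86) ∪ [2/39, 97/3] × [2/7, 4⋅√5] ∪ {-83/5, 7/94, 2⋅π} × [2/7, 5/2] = ({-1/5, 2/39, 5/7} × (-8/75, 3/86)) ∪ ({-83/5, 7/94, 2⋅π} × [2/7, 5/2]) ∪ ([2/39, 97/3] × [2/7, 4⋅√5])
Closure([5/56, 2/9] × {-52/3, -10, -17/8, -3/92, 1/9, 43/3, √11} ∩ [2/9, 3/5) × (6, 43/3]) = {2/9} × {43/3}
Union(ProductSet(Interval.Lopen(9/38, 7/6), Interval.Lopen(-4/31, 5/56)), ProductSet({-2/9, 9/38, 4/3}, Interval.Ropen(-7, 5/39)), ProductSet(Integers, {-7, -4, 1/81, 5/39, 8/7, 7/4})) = Union(ProductSet({-2/9, 9/38, 4/3}, Interval.Ropen(-7, 5/39)), ProductSet(Integers, {-7, -4, 1/81, 5/39, 8/7, 7/4}), ProductSet(Interval.Lopen(9/38, 7/6), Interval.Lopen(-4/31, 5/56)))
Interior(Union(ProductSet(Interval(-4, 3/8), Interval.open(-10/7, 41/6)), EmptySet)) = ProductSet(Interval.open(-4, 3/8), Interval.open(-10/7, 41/6))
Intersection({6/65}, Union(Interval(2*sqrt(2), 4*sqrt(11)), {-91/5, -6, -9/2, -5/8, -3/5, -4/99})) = EmptySet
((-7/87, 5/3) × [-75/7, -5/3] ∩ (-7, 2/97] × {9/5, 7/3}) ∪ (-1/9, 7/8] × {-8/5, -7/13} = (-1/9, 7/8] × {-8/5, -7/13}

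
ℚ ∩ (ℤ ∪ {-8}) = ℤ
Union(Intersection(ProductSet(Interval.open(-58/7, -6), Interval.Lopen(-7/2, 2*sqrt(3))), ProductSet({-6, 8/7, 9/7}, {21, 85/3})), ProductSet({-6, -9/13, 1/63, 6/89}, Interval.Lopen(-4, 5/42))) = ProductSet({-6, -9/13, 1/63, 6/89}, Interval.Lopen(-4, 5/42))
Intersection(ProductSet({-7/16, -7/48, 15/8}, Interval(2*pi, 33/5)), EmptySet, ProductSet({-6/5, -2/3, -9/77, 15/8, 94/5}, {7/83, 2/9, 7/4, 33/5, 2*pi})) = EmptySet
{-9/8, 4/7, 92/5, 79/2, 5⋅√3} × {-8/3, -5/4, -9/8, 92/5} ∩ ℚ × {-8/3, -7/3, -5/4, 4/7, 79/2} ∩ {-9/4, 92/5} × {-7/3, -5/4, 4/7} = {92/5} × {-5/4}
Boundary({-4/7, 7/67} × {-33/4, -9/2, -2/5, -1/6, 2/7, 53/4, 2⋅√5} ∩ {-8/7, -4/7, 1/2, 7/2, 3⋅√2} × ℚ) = {-4/7} × {-33/4, -9/2, -2/5, -1/6, 2/7, 53/4}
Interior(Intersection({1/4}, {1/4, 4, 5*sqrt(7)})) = EmptySet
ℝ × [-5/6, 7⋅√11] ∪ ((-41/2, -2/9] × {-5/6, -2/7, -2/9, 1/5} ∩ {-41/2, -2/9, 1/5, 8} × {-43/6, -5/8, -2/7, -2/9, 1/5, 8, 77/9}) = ℝ × [-5/6, 7⋅√11]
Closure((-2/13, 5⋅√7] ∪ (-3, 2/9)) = [-3, 5⋅√7]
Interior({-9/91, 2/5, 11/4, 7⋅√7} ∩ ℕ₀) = ∅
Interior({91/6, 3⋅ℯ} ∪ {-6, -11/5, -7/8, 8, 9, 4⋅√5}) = ∅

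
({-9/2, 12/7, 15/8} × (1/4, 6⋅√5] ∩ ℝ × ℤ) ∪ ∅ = {-9/2, 12/7, 15/8} × {1, 2, …, 13}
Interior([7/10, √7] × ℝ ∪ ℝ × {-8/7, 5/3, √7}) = (7/10, √7) × ℝ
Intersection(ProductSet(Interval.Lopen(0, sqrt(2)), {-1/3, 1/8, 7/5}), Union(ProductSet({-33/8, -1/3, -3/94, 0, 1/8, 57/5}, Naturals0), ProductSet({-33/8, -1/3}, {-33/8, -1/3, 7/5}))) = EmptySet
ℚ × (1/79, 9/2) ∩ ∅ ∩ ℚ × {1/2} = ∅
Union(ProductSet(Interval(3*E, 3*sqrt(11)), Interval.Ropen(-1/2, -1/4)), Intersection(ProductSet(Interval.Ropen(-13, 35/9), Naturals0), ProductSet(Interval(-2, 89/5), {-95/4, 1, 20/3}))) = Union(ProductSet(Interval.Ropen(-2, 35/9), {1}), ProductSet(Interval(3*E, 3*sqrt(11)), Interval.Ropen(-1/2, -1/4)))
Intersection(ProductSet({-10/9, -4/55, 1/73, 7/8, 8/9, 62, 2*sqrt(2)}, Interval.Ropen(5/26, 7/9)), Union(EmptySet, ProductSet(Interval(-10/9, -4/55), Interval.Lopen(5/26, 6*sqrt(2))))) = ProductSet({-10/9, -4/55}, Interval.open(5/26, 7/9))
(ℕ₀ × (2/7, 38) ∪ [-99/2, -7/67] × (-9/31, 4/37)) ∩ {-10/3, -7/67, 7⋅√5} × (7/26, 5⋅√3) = ∅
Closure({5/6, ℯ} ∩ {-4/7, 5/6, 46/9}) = {5/6}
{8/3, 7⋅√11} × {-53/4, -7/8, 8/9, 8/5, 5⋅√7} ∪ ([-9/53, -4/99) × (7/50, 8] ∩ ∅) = {8/3, 7⋅√11} × {-53/4, -7/8, 8/9, 8/5, 5⋅√7}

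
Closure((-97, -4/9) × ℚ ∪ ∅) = [-97, -4/9] × ℝ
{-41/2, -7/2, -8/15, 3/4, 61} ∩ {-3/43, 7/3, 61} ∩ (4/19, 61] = {61}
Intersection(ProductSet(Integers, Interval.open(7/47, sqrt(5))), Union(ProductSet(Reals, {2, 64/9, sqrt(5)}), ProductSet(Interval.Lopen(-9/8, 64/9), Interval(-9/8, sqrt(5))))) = Union(ProductSet(Integers, {2}), ProductSet(Range(-1, 8, 1), Interval.open(7/47, sqrt(5))))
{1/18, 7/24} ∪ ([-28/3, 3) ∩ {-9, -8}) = {-9, -8, 1/18, 7/24}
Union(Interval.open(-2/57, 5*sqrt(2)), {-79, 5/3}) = Union({-79}, Interval.open(-2/57, 5*sqrt(2)))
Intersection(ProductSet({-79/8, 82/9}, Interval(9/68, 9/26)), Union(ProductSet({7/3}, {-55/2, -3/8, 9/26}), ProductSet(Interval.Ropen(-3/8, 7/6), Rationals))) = EmptySet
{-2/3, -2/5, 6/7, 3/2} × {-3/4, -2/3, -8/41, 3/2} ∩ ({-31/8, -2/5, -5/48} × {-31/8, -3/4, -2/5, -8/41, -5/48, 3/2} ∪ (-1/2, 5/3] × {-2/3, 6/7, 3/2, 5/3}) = ({-2/5} × {-3/4, -8/41, 3/2}) ∪ ({-2/5, 6/7, 3/2} × {-2/3, 3/2})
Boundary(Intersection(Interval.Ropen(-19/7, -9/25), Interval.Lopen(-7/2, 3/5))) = {-19/7, -9/25}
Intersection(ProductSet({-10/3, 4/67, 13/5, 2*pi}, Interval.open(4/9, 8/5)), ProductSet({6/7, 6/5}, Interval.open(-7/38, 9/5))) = EmptySet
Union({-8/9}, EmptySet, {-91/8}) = {-91/8, -8/9}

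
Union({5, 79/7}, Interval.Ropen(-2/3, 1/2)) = Union({5, 79/7}, Interval.Ropen(-2/3, 1/2))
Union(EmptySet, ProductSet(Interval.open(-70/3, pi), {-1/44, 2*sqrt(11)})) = ProductSet(Interval.open(-70/3, pi), {-1/44, 2*sqrt(11)})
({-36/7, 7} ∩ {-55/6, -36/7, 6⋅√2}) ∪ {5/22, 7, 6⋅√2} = {-36/7, 5/22, 7, 6⋅√2}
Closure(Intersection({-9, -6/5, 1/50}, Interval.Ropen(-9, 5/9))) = {-9, -6/5, 1/50}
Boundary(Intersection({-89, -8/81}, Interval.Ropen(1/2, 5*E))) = EmptySet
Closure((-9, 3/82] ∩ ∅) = ∅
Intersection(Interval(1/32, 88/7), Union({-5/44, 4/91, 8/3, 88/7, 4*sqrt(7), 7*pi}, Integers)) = Union({4/91, 8/3, 88/7, 4*sqrt(7)}, Range(1, 13, 1))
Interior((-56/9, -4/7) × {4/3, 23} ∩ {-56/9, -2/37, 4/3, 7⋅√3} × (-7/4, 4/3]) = ∅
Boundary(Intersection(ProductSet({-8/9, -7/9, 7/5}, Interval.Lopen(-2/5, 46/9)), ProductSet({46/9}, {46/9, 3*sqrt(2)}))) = EmptySet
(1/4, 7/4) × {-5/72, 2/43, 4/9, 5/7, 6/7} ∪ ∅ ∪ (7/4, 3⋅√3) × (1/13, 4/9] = ((1/4, 7/4) × {-5/72, 2/43, 4/9, 5/7, 6/7}) ∪ ((7/4, 3⋅√3) × (1/13, 4/9])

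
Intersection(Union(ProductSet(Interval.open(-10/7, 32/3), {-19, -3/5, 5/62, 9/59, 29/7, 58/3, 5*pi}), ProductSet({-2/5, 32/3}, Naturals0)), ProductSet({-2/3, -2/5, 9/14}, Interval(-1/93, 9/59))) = Union(ProductSet({-2/5}, Range(0, 1, 1)), ProductSet({-2/3, -2/5, 9/14}, {5/62, 9/59}))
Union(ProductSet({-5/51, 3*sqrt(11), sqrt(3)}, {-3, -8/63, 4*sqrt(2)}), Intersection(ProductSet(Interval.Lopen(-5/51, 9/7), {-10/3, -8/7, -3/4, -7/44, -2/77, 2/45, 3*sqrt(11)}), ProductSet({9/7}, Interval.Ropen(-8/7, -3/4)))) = Union(ProductSet({9/7}, {-8/7}), ProductSet({-5/51, 3*sqrt(11), sqrt(3)}, {-3, -8/63, 4*sqrt(2)}))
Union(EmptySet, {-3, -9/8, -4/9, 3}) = {-3, -9/8, -4/9, 3}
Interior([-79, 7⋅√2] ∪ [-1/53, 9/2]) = (-79, 7⋅√2)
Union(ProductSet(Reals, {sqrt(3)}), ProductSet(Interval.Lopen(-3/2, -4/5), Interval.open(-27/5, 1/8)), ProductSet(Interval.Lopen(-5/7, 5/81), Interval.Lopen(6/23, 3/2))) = Union(ProductSet(Interval.Lopen(-3/2, -4/5), Interval.open(-27/5, 1/8)), ProductSet(Interval.Lopen(-5/7, 5/81), Interval.Lopen(6/23, 3/2)), ProductSet(Reals, {sqrt(3)}))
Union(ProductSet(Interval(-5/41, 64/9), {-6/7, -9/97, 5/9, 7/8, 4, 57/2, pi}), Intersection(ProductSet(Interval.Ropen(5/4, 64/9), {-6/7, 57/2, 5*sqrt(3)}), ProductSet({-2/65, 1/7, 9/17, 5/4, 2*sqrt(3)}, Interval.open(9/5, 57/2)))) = Union(ProductSet({5/4, 2*sqrt(3)}, {5*sqrt(3)}), ProductSet(Interval(-5/41, 64/9), {-6/7, -9/97, 5/9, 7/8, 4, 57/2, pi}))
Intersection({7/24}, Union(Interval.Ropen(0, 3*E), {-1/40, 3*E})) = {7/24}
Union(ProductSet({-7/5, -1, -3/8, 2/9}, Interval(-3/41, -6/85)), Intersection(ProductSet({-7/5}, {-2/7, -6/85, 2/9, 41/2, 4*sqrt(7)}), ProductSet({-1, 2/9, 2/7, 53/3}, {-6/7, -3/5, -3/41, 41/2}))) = ProductSet({-7/5, -1, -3/8, 2/9}, Interval(-3/41, -6/85))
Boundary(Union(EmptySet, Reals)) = EmptySet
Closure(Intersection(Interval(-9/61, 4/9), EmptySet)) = EmptySet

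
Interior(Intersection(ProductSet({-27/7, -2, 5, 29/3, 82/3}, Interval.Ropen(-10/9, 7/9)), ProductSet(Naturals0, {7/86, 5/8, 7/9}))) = EmptySet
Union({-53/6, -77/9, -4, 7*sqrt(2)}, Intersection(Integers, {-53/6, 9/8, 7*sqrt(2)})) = {-53/6, -77/9, -4, 7*sqrt(2)}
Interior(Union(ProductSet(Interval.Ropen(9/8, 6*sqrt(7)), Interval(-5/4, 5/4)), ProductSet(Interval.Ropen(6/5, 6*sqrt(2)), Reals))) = Union(ProductSet(Interval.open(9/8, 6*sqrt(7)), Interval.open(-5/4, 5/4)), ProductSet(Interval.open(6/5, 6*sqrt(2)), Interval(-oo, oo)))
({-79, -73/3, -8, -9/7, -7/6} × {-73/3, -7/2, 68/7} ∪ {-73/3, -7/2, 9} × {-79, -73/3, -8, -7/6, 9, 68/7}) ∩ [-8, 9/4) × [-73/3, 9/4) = ({-7/2} × {-73/3, -8, -7/6}) ∪ ({-8, -9/7, -7/6} × {-73/3, -7/2})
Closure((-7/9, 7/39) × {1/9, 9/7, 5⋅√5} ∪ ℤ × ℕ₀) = (ℤ × ℕ₀) ∪ ([-7/9, 7/39] × {1/9, 9/7, 5⋅√5})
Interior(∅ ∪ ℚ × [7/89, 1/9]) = ∅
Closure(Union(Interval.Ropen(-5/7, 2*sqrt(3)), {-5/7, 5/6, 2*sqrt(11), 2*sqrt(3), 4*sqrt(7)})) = Union({2*sqrt(11), 4*sqrt(7)}, Interval(-5/7, 2*sqrt(3)))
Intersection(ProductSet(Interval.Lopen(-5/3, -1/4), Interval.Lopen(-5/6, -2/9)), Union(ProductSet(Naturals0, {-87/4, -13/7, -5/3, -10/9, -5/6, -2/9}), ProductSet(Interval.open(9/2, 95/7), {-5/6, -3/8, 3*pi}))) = EmptySet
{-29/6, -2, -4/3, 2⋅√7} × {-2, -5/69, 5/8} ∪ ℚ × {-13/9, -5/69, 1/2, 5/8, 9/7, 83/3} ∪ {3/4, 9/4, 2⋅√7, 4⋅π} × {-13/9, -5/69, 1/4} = (ℚ × {-13/9, -5/69, 1/2, 5/8, 9/7, 83/3}) ∪ ({-29/6, -2, -4/3, 2⋅√7} × {-2, -5/69, 5/8}) ∪ ({3/4, 9/4, 2⋅√7, 4⋅π} × {-13/9, -5/69, 1/4})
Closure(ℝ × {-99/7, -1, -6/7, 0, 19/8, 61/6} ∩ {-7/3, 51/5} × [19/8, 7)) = {-7/3, 51/5} × {19/8}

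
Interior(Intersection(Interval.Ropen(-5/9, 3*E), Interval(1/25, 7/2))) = Interval.open(1/25, 7/2)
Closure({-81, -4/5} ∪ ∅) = {-81, -4/5}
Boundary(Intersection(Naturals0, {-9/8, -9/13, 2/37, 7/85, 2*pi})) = EmptySet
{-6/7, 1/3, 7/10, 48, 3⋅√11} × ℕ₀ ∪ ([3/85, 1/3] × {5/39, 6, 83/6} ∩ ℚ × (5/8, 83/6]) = ((ℚ ∩ [3/85, 1/3]) × {6, 83/6}) ∪ ({-6/7, 1/3, 7/10, 48, 3⋅√11} × ℕ₀)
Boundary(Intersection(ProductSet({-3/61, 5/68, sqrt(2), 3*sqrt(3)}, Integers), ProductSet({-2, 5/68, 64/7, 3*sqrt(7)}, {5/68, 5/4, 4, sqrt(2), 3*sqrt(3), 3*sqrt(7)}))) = ProductSet({5/68}, {4})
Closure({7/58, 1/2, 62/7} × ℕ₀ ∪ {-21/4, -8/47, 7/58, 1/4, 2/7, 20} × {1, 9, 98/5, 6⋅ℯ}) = ({7/58, 1/2, 62/7} × ℕ₀) ∪ ({-21/4, -8/47, 7/58, 1/4, 2/7, 20} × {1, 9, 98/5, 6⋅ℯ})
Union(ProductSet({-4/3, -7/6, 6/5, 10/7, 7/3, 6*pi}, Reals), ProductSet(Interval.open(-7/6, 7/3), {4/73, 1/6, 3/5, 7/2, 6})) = Union(ProductSet({-4/3, -7/6, 6/5, 10/7, 7/3, 6*pi}, Reals), ProductSet(Interval.open(-7/6, 7/3), {4/73, 1/6, 3/5, 7/2, 6}))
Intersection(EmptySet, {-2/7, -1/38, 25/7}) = EmptySet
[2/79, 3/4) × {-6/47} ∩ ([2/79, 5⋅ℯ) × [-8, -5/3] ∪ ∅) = ∅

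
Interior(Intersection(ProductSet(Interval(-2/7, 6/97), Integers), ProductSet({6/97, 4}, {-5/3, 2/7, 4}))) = EmptySet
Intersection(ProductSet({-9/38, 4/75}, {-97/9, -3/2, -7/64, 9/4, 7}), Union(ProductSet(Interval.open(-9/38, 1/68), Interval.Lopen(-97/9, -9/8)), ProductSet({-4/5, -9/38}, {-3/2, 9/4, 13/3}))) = ProductSet({-9/38}, {-3/2, 9/4})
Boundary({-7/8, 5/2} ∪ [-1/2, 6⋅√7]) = {-7/8, -1/2, 6⋅√7}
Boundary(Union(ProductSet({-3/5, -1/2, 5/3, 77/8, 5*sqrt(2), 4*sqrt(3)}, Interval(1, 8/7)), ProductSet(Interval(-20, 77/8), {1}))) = Union(ProductSet({-3/5, -1/2, 5/3, 77/8, 5*sqrt(2), 4*sqrt(3)}, Interval(1, 8/7)), ProductSet(Interval(-20, 77/8), {1}))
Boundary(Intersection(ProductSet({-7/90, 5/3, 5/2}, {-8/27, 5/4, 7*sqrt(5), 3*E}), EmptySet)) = EmptySet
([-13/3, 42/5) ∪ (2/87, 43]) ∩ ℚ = ℚ ∩ [-13/3, 43]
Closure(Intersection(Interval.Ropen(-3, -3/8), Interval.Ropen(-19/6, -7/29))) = Interval(-3, -3/8)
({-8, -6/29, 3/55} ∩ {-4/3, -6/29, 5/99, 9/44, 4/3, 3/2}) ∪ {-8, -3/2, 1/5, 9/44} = {-8, -3/2, -6/29, 1/5, 9/44}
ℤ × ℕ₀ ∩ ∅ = ∅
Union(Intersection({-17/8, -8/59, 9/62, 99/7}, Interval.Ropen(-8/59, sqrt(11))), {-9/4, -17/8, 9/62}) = {-9/4, -17/8, -8/59, 9/62}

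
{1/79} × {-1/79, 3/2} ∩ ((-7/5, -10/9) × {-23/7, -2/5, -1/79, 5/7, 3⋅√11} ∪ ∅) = ∅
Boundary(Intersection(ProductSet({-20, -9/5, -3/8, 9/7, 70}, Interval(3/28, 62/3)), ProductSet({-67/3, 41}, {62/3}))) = EmptySet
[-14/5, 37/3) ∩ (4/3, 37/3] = (4/3, 37/3)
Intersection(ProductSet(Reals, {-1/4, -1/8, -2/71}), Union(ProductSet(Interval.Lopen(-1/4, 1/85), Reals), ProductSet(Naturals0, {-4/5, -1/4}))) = Union(ProductSet(Interval.Lopen(-1/4, 1/85), {-1/4, -1/8, -2/71}), ProductSet(Naturals0, {-1/4}))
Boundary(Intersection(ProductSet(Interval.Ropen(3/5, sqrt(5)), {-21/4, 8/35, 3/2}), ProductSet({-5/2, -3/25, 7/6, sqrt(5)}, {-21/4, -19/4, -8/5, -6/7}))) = ProductSet({7/6}, {-21/4})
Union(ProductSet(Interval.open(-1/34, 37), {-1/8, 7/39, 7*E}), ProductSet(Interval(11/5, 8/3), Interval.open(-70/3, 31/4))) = Union(ProductSet(Interval.open(-1/34, 37), {-1/8, 7/39, 7*E}), ProductSet(Interval(11/5, 8/3), Interval.open(-70/3, 31/4)))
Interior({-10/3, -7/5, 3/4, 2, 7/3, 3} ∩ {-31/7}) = ∅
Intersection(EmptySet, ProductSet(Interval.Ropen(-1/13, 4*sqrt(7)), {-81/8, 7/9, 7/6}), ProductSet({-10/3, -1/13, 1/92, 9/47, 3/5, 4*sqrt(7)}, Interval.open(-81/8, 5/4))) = EmptySet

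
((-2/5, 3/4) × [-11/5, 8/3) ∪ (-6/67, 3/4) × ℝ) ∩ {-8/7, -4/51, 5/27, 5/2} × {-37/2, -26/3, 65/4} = {-4/51, 5/27} × {-37/2, -26/3, 65/4}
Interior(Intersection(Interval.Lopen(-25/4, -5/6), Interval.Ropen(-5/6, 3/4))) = EmptySet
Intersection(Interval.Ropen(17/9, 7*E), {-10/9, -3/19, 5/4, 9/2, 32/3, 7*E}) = {9/2, 32/3}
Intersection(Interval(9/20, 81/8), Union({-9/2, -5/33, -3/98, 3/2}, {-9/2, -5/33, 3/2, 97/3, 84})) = {3/2}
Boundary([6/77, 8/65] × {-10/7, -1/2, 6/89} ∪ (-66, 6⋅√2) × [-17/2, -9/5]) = ([6/77, 8/65] × {-10/7, -1/2, 6/89}) ∪ ({-66, 6⋅√2} × [-17/2, -9/5]) ∪ ([-66, 6⋅√2] × {-17/2, -9/5})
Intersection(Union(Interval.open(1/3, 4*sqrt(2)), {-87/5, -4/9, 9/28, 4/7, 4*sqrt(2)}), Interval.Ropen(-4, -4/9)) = EmptySet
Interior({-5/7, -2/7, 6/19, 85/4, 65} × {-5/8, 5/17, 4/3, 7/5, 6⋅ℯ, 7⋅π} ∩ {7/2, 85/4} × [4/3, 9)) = ∅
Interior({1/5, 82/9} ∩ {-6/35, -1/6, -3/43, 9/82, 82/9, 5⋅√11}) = ∅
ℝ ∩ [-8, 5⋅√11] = [-8, 5⋅√11]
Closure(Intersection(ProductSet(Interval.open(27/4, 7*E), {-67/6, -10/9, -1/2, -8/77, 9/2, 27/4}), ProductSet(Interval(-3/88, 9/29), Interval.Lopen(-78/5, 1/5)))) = EmptySet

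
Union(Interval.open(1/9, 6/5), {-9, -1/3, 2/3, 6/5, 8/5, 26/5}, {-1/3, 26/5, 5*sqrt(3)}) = Union({-9, -1/3, 8/5, 26/5, 5*sqrt(3)}, Interval.Lopen(1/9, 6/5))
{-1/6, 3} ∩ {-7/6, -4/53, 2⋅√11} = ∅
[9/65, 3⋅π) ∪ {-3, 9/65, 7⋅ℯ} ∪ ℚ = ℚ ∪ [9/65, 3⋅π) ∪ {7⋅ℯ}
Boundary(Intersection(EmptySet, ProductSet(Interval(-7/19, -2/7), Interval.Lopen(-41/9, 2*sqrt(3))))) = EmptySet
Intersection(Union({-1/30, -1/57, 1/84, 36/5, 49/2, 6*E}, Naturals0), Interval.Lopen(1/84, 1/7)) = EmptySet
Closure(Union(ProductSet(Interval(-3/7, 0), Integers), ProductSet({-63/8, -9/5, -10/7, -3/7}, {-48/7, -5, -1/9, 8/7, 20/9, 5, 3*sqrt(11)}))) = Union(ProductSet({-63/8, -9/5, -10/7, -3/7}, {-48/7, -5, -1/9, 8/7, 20/9, 5, 3*sqrt(11)}), ProductSet(Interval(-3/7, 0), Integers))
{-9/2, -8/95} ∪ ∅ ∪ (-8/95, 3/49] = {-9/2} ∪ [-8/95, 3/49]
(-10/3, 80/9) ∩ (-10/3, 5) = (-10/3, 5)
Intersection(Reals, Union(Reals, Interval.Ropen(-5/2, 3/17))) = Reals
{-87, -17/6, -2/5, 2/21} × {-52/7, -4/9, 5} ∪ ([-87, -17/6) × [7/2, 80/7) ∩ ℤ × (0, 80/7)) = ({-87, -17/6, -2/5, 2/21} × {-52/7, -4/9, 5}) ∪ ({-87, -86, …, -3} × [7/2, 80/7))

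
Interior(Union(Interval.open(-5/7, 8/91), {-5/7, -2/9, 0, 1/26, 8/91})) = Interval.open(-5/7, 8/91)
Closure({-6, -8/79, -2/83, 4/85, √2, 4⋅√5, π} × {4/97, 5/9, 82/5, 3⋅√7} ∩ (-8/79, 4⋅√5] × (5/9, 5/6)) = ∅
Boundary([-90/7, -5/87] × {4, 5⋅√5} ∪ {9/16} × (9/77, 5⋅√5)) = ({9/16} × [9/77, 5⋅√5]) ∪ ([-90/7, -5/87] × {4, 5⋅√5})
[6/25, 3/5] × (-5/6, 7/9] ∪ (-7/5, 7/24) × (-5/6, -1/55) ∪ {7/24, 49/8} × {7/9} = ({7/24, 49/8} × {7/9}) ∪ ((-7/5, 7/24) × (-5/6, -1/55)) ∪ ([6/25, 3/5] × (-5/6, 7/9])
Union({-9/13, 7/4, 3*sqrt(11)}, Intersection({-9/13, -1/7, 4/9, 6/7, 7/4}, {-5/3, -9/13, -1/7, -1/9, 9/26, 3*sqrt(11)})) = {-9/13, -1/7, 7/4, 3*sqrt(11)}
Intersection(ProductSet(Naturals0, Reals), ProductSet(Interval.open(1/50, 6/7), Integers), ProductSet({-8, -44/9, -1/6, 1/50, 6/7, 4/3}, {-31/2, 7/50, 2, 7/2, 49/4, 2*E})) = EmptySet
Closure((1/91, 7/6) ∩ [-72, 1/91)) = ∅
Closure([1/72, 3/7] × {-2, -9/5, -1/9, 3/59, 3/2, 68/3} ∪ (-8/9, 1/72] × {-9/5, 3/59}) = ([-8/9, 1/72] × {-9/5, 3/59}) ∪ ([1/72, 3/7] × {-2, -9/5, -1/9, 3/59, 3/2, 68/3})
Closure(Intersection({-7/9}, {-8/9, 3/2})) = EmptySet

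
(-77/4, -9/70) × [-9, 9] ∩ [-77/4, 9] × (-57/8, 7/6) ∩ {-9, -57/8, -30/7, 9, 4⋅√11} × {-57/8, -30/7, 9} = {-9, -57/8, -30/7} × {-30/7}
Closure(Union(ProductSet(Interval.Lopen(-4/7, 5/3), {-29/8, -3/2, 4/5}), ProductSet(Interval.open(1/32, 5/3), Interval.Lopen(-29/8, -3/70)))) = Union(ProductSet({1/32, 5/3}, Interval(-29/8, -3/70)), ProductSet(Interval(-4/7, 5/3), {-29/8, -3/2, 4/5}), ProductSet(Interval(1/32, 5/3), {-29/8, -3/70}), ProductSet(Interval.open(1/32, 5/3), Interval.Lopen(-29/8, -3/70)))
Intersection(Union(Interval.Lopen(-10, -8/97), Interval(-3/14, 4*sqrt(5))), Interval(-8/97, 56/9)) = Interval(-8/97, 56/9)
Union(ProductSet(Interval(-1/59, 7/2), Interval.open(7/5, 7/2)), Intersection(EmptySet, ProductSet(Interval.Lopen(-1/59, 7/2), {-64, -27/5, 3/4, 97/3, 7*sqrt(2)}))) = ProductSet(Interval(-1/59, 7/2), Interval.open(7/5, 7/2))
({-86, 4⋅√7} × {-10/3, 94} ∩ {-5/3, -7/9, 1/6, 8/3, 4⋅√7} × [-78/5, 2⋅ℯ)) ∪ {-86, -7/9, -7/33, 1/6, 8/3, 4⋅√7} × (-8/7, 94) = ({4⋅√7} × {-10/3}) ∪ ({-86, -7/9, -7/33, 1/6, 8/3, 4⋅√7} × (-8/7, 94))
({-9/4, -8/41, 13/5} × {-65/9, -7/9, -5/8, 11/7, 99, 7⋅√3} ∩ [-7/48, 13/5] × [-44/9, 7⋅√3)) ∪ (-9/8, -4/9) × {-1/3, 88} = ({13/5} × {-7/9, -5/8, 11/7}) ∪ ((-9/8, -4/9) × {-1/3, 88})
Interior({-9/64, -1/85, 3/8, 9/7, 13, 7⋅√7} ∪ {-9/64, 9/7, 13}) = ∅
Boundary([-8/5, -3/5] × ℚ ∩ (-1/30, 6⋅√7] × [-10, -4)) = ∅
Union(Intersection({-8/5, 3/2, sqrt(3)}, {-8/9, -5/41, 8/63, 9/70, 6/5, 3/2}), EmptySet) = {3/2}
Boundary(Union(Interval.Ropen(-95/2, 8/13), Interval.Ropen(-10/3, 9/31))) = {-95/2, 8/13}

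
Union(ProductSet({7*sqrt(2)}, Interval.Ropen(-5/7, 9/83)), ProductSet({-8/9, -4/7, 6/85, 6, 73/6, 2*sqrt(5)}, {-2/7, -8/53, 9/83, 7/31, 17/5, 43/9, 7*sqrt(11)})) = Union(ProductSet({7*sqrt(2)}, Interval.Ropen(-5/7, 9/83)), ProductSet({-8/9, -4/7, 6/85, 6, 73/6, 2*sqrt(5)}, {-2/7, -8/53, 9/83, 7/31, 17/5, 43/9, 7*sqrt(11)}))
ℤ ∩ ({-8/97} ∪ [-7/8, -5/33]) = ∅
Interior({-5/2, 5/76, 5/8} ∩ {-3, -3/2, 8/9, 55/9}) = ∅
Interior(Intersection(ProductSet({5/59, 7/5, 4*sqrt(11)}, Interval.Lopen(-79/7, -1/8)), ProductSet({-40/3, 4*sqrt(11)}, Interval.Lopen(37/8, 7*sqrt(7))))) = EmptySet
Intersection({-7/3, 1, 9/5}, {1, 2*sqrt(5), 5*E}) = {1}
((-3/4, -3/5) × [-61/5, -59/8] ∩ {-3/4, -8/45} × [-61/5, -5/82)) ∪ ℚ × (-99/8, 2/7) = ℚ × (-99/8, 2/7)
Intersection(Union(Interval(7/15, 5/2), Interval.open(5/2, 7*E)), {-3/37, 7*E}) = EmptySet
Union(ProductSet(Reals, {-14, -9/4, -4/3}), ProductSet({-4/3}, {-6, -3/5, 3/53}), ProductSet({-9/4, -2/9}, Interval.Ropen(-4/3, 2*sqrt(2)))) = Union(ProductSet({-4/3}, {-6, -3/5, 3/53}), ProductSet({-9/4, -2/9}, Interval.Ropen(-4/3, 2*sqrt(2))), ProductSet(Reals, {-14, -9/4, -4/3}))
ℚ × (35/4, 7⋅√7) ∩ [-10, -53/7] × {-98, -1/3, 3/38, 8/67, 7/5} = ∅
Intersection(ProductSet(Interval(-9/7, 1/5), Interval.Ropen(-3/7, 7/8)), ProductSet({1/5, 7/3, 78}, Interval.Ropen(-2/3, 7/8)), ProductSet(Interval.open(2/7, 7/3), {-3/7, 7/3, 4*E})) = EmptySet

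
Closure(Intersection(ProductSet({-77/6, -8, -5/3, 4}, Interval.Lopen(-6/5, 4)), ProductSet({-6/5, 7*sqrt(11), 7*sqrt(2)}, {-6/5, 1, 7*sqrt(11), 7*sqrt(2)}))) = EmptySet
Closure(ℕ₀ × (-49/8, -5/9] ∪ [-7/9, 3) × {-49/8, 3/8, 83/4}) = (ℕ₀ × [-49/8, -5/9]) ∪ ([-7/9, 3] × {-49/8, 3/8, 83/4})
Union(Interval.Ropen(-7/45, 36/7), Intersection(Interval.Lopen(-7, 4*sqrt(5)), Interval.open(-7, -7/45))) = Interval.open(-7, 36/7)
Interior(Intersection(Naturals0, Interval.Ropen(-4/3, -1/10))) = EmptySet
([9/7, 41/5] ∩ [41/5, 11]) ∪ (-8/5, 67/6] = (-8/5, 67/6]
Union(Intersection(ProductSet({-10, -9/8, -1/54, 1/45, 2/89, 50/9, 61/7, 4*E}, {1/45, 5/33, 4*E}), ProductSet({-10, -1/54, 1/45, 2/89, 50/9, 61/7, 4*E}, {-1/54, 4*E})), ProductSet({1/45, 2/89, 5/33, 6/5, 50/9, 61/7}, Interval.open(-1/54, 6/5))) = Union(ProductSet({1/45, 2/89, 5/33, 6/5, 50/9, 61/7}, Interval.open(-1/54, 6/5)), ProductSet({-10, -1/54, 1/45, 2/89, 50/9, 61/7, 4*E}, {4*E}))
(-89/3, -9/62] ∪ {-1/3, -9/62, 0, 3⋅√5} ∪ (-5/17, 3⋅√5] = (-89/3, 3⋅√5]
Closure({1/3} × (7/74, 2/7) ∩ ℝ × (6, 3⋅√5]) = ∅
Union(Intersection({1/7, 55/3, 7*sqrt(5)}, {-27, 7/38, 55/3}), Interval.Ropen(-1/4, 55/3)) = Interval(-1/4, 55/3)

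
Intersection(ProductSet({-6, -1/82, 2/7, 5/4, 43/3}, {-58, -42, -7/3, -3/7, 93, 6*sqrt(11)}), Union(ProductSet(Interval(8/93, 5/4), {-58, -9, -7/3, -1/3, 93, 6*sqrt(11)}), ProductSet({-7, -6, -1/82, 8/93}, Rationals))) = Union(ProductSet({-6, -1/82}, {-58, -42, -7/3, -3/7, 93}), ProductSet({2/7, 5/4}, {-58, -7/3, 93, 6*sqrt(11)}))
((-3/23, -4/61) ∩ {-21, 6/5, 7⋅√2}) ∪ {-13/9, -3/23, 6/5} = {-13/9, -3/23, 6/5}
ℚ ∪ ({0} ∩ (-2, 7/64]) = ℚ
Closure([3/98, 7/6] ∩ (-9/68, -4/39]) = ∅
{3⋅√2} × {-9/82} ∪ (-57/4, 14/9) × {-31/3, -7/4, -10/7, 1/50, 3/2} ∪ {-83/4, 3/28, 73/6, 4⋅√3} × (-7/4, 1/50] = ({3⋅√2} × {-9/82}) ∪ ((-57/4, 14/9) × {-31/3, -7/4, -10/7, 1/50, 3/2}) ∪ ({-83/4, 3/28, 73/6, 4⋅√3} × (-7/4, 1/50])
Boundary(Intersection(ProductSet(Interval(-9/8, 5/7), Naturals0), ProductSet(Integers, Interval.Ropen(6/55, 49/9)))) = ProductSet(Range(-1, 1, 1), Range(1, 6, 1))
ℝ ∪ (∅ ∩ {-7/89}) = ℝ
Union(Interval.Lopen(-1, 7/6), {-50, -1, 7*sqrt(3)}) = Union({-50, 7*sqrt(3)}, Interval(-1, 7/6))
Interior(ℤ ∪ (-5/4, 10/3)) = ({-1, 0, …, 3} \ ℤ \ (-5/4, 10/3)) ∪ (ℤ \ ({-5/4, 10/3} ∪ (ℤ \ (-5/4, 10/3)))) ∪ ((-5/4, 10/3) \ ℤ \ (-5/4, 10/3)) ∪ ({-1, 0, …, 3} \ ({-5/4, 10/3} ∪ (ℤ \ (-5/4, 10/3))))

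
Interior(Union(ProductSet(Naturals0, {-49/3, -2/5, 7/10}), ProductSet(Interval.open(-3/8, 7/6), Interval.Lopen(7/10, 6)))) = ProductSet(Interval.open(-3/8, 7/6), Interval.open(7/10, 6))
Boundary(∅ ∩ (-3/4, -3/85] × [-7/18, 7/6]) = ∅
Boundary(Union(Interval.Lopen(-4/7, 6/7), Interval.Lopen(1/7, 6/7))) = {-4/7, 6/7}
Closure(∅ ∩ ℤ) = ∅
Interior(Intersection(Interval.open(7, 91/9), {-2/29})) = EmptySet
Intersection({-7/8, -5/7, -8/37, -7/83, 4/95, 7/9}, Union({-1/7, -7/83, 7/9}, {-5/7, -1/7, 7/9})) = {-5/7, -7/83, 7/9}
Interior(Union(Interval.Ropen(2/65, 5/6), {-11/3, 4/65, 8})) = Interval.open(2/65, 5/6)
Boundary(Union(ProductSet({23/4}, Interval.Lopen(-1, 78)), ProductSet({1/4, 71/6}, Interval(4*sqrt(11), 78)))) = Union(ProductSet({23/4}, Interval(-1, 78)), ProductSet({1/4, 71/6}, Interval(4*sqrt(11), 78)))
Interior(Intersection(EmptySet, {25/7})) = EmptySet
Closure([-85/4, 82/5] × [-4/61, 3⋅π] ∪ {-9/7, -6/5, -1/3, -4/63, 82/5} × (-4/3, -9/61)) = ({-9/7, -6/5, -1/3, -4/63, 82/5} × [-4/3, -9/61]) ∪ ([-85/4, 82/5] × [-4/61, 3⋅π])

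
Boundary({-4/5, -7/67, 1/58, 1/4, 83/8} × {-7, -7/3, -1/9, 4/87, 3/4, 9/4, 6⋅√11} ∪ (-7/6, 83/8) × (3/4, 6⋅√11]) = ({-7/6, 83/8} × [3/4, 6⋅√11]) ∪ ([-7/6, 83/8] × {3/4, 6⋅√11}) ∪ ({83/8} × {-7, -7/3, -1/9, 4/87, 3/4, 9/4, 6⋅√11}) ∪ ({-4/5, -7/67, 1/58, 1/4, 83/8} × {-7, -7/3, -1/9, 4/87, 3/4, 6⋅√11})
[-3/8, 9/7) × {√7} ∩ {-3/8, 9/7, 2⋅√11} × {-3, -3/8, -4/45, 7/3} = ∅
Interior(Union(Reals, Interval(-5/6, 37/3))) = Interval(-oo, oo)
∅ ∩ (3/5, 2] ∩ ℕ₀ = ∅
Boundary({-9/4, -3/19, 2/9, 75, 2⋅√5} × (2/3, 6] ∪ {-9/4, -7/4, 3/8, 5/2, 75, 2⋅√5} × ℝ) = ({-9/4, -7/4, 3/8, 5/2, 75, 2⋅√5} × ℝ) ∪ ({-9/4, -3/19, 2/9, 75, 2⋅√5} × [2/3, 6])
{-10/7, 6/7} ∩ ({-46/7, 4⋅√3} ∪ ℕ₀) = ∅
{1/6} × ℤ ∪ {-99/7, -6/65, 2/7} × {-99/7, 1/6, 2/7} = ({1/6} × ℤ) ∪ ({-99/7, -6/65, 2/7} × {-99/7, 1/6, 2/7})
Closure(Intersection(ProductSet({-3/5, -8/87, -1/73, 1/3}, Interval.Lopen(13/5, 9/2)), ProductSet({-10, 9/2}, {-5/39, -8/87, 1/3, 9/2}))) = EmptySet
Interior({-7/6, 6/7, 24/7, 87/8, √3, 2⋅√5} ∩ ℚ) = ∅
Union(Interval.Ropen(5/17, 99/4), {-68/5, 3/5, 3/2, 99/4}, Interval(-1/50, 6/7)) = Union({-68/5}, Interval(-1/50, 99/4))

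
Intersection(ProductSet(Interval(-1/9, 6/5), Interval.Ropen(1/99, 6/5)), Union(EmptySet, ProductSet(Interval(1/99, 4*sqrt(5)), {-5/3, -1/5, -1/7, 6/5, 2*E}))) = EmptySet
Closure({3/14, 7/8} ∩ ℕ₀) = ∅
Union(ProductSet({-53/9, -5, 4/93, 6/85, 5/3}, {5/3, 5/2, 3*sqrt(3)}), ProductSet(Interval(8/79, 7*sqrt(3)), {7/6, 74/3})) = Union(ProductSet({-53/9, -5, 4/93, 6/85, 5/3}, {5/3, 5/2, 3*sqrt(3)}), ProductSet(Interval(8/79, 7*sqrt(3)), {7/6, 74/3}))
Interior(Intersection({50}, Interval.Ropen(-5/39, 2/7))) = EmptySet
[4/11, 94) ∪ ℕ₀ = ℕ₀ ∪ [4/11, 94]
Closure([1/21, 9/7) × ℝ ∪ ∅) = [1/21, 9/7] × ℝ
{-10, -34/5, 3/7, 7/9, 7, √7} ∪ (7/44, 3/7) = {-10, -34/5, 7/9, 7, √7} ∪ (7/44, 3/7]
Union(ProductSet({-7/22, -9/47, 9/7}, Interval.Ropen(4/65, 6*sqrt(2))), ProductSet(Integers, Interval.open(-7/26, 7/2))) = Union(ProductSet({-7/22, -9/47, 9/7}, Interval.Ropen(4/65, 6*sqrt(2))), ProductSet(Integers, Interval.open(-7/26, 7/2)))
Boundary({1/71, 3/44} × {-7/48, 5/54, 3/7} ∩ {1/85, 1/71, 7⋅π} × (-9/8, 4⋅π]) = {1/71} × {-7/48, 5/54, 3/7}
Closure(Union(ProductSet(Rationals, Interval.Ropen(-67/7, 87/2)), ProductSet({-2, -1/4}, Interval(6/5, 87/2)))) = ProductSet(Reals, Interval(-67/7, 87/2))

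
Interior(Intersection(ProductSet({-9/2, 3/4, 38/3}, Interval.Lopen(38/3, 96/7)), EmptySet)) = EmptySet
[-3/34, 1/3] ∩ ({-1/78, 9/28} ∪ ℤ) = {-1/78, 9/28} ∪ {0}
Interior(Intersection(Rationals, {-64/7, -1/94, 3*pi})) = EmptySet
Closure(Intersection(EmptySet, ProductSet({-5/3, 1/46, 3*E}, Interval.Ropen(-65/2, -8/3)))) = EmptySet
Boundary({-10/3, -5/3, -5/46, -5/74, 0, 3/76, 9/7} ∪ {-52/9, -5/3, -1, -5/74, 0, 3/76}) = {-52/9, -10/3, -5/3, -1, -5/46, -5/74, 0, 3/76, 9/7}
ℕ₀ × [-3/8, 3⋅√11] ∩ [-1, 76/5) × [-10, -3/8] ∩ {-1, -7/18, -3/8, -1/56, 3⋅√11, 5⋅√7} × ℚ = ∅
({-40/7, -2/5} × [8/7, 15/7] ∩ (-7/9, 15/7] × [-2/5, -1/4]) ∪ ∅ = ∅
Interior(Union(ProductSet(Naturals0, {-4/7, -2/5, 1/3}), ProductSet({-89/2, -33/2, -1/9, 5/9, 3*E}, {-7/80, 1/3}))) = EmptySet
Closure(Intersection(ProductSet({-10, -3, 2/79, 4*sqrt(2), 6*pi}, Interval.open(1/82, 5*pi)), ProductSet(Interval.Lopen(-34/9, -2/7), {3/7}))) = ProductSet({-3}, {3/7})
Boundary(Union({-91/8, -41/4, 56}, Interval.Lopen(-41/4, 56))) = {-91/8, -41/4, 56}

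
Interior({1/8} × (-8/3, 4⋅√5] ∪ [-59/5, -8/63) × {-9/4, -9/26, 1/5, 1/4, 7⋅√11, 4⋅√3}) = ∅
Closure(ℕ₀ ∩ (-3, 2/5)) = {0}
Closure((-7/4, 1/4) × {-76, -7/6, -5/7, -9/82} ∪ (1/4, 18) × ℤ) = ([1/4, 18] × ℤ) ∪ ([-7/4, 1/4] × {-76, -7/6, -5/7, -9/82})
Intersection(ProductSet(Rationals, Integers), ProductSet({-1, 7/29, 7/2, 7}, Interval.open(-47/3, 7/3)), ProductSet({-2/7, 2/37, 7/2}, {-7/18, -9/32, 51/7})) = EmptySet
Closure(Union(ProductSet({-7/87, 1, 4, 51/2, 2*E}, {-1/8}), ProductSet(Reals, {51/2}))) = Union(ProductSet({-7/87, 1, 4, 51/2, 2*E}, {-1/8}), ProductSet(Reals, {51/2}))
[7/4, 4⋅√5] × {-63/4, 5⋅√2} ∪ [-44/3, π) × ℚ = ([-44/3, π) × ℚ) ∪ ([7/4, 4⋅√5] × {-63/4, 5⋅√2})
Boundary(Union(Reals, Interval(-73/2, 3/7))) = EmptySet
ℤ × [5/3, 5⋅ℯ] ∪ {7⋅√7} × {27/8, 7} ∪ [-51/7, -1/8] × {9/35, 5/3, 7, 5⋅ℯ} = (ℤ × [5/3, 5⋅ℯ]) ∪ ({7⋅√7} × {27/8, 7}) ∪ ([-51/7, -1/8] × {9/35, 5/3, 7, 5⋅ℯ})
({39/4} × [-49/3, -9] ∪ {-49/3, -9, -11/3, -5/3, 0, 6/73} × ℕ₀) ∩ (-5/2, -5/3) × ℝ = ∅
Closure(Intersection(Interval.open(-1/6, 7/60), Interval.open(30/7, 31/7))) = EmptySet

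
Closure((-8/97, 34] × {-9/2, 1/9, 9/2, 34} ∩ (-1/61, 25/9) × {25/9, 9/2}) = [-1/61, 25/9] × {9/2}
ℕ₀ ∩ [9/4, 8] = {3, 4, …, 8}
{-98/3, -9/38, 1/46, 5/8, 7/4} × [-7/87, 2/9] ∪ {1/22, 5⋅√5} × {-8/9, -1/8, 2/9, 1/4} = ({-98/3, -9/38, 1/46, 5/8, 7/4} × [-7/87, 2/9]) ∪ ({1/22, 5⋅√5} × {-8/9, -1/8, 2/9, 1/4})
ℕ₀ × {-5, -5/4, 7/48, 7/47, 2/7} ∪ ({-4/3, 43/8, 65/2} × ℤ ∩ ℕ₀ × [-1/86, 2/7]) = ℕ₀ × {-5, -5/4, 7/48, 7/47, 2/7}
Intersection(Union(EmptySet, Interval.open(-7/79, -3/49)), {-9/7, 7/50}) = EmptySet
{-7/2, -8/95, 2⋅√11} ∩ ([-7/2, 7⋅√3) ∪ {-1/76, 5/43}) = {-7/2, -8/95, 2⋅√11}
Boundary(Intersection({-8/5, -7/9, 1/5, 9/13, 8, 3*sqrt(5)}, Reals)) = {-8/5, -7/9, 1/5, 9/13, 8, 3*sqrt(5)}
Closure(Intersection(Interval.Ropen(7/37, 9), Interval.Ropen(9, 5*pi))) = EmptySet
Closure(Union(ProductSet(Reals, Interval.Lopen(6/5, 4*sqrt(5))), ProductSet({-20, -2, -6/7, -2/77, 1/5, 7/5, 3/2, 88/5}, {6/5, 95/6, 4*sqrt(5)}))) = Union(ProductSet({-20, -2, -6/7, -2/77, 1/5, 7/5, 3/2, 88/5}, {6/5, 95/6, 4*sqrt(5)}), ProductSet(Reals, Interval(6/5, 4*sqrt(5))))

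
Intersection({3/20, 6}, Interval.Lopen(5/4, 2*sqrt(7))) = EmptySet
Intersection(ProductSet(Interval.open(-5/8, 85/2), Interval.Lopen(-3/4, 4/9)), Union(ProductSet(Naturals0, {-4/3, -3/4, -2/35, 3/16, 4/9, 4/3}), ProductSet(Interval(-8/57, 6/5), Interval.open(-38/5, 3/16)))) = Union(ProductSet(Interval(-8/57, 6/5), Interval.open(-3/4, 3/16)), ProductSet(Range(0, 43, 1), {-2/35, 3/16, 4/9}))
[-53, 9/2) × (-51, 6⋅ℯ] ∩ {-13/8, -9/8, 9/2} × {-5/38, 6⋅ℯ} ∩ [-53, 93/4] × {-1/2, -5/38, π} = {-13/8, -9/8} × {-5/38}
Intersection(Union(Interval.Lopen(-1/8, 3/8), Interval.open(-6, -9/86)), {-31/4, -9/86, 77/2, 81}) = {-9/86}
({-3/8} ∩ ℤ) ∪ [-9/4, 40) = [-9/4, 40)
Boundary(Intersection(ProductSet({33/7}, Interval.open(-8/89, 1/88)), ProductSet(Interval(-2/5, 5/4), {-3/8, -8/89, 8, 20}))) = EmptySet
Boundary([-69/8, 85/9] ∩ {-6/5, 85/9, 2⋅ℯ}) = {-6/5, 85/9, 2⋅ℯ}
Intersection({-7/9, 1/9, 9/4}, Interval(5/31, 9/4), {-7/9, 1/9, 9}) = EmptySet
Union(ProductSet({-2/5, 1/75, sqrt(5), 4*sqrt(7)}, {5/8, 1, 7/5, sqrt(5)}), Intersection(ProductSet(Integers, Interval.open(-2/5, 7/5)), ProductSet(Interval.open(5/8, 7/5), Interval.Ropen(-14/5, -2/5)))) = ProductSet({-2/5, 1/75, sqrt(5), 4*sqrt(7)}, {5/8, 1, 7/5, sqrt(5)})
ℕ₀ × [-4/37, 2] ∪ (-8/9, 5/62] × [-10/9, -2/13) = (ℕ₀ × [-4/37, 2]) ∪ ((-8/9, 5/62] × [-10/9, -2/13))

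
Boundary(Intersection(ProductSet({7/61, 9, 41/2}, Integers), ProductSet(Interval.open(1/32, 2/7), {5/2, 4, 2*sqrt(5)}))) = ProductSet({7/61}, {4})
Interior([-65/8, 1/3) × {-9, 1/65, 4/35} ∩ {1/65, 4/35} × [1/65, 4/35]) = ∅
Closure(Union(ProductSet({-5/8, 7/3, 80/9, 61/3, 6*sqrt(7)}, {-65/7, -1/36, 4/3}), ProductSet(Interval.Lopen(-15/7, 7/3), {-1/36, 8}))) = Union(ProductSet({-5/8, 7/3, 80/9, 61/3, 6*sqrt(7)}, {-65/7, -1/36, 4/3}), ProductSet(Interval(-15/7, 7/3), {-1/36, 8}))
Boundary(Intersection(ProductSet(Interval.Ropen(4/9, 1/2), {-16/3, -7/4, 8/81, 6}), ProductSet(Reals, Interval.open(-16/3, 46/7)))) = ProductSet(Interval(4/9, 1/2), {-7/4, 8/81, 6})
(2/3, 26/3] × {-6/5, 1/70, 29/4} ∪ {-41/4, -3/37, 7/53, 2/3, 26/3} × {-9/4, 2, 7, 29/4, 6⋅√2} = ((2/3, 26/3] × {-6/5, 1/70, 29/4}) ∪ ({-41/4, -3/37, 7/53, 2/3, 26/3} × {-9/4, 2, 7, 29/4, 6⋅√2})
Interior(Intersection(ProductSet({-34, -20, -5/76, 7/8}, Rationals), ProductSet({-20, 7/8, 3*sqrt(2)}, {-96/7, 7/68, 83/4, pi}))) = EmptySet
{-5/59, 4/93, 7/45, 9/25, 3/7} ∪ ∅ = {-5/59, 4/93, 7/45, 9/25, 3/7}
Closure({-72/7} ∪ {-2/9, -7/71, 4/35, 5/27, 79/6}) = {-72/7, -2/9, -7/71, 4/35, 5/27, 79/6}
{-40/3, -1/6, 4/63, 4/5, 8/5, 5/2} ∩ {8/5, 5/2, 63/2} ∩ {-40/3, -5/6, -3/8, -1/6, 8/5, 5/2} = {8/5, 5/2}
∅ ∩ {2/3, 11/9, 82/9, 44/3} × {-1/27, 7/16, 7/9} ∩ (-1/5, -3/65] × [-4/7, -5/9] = ∅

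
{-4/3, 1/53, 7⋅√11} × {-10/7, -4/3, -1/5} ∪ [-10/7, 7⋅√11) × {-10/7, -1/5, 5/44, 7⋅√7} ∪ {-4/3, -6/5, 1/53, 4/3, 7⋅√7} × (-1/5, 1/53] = ({-4/3, 1/53, 7⋅√11} × {-10/7, -4/3, -1/5}) ∪ ({-4/3, -6/5, 1/53, 4/3, 7⋅√7} × (-1/5, 1/53]) ∪ ([-10/7, 7⋅√11) × {-10/7, -1/5, 5/44, 7⋅√7})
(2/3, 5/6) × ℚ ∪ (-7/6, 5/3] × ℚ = (-7/6, 5/3] × ℚ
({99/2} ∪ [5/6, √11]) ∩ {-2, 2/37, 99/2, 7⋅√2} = {99/2}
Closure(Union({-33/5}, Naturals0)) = Union({-33/5}, Naturals0)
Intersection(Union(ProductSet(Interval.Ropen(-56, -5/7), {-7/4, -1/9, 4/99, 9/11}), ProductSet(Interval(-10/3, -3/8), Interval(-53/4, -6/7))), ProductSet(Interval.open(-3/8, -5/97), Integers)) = EmptySet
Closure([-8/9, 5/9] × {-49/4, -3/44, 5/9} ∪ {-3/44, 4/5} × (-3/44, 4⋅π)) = ([-8/9, 5/9] × {-49/4, -3/44, 5/9}) ∪ ({-3/44, 4/5} × [-3/44, 4⋅π])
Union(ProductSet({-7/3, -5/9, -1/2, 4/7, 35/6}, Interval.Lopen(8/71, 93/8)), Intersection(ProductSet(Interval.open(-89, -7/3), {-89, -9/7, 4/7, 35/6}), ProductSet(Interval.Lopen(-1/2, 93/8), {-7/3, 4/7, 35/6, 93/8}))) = ProductSet({-7/3, -5/9, -1/2, 4/7, 35/6}, Interval.Lopen(8/71, 93/8))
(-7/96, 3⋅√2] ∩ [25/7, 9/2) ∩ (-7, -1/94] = ∅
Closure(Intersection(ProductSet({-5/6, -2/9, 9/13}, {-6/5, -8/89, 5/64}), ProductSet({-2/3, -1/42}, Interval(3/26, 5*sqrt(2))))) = EmptySet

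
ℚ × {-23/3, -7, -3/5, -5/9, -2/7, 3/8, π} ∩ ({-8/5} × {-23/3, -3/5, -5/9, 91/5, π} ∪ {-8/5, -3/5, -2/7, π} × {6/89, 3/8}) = ({-8/5, -3/5, -2/7} × {3/8}) ∪ ({-8/5} × {-23/3, -3/5, -5/9, π})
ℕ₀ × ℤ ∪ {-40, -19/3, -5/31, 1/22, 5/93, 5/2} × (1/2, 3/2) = (ℕ₀ × ℤ) ∪ ({-40, -19/3, -5/31, 1/22, 5/93, 5/2} × (1/2, 3/2))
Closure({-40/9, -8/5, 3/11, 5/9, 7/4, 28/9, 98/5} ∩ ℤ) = ∅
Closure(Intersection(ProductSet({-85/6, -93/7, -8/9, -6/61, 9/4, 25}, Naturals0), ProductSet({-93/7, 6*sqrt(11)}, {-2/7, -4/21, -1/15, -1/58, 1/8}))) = EmptySet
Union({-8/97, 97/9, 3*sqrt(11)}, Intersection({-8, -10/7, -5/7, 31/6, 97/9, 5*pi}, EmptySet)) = {-8/97, 97/9, 3*sqrt(11)}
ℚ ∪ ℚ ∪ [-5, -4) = ℚ ∪ [-5, -4]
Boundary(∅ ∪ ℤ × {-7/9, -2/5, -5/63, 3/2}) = ℤ × {-7/9, -2/5, -5/63, 3/2}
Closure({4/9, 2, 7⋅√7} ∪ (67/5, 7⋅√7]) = {4/9, 2} ∪ [67/5, 7⋅√7]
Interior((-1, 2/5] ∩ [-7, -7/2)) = ∅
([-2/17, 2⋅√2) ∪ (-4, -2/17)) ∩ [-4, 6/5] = (-4, 6/5]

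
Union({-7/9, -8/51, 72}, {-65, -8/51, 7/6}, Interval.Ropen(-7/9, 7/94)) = Union({-65, 7/6, 72}, Interval.Ropen(-7/9, 7/94))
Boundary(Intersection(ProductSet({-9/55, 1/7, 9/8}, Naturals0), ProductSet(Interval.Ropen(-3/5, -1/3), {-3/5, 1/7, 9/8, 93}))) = EmptySet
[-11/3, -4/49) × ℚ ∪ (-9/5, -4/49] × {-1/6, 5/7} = ([-11/3, -4/49) × ℚ) ∪ ((-9/5, -4/49] × {-1/6, 5/7})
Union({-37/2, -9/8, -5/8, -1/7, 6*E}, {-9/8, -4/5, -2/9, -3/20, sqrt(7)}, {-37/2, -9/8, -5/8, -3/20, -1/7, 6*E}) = {-37/2, -9/8, -4/5, -5/8, -2/9, -3/20, -1/7, sqrt(7), 6*E}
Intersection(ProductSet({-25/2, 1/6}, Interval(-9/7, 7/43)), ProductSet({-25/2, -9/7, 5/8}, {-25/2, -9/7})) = ProductSet({-25/2}, {-9/7})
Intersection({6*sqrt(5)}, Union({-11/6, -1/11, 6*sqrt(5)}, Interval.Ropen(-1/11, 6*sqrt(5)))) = {6*sqrt(5)}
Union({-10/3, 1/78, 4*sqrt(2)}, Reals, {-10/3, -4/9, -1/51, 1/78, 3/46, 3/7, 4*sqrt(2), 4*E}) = Reals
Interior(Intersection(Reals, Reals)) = Reals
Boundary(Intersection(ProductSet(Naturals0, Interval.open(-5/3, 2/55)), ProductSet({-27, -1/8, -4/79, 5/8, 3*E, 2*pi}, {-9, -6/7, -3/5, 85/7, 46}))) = EmptySet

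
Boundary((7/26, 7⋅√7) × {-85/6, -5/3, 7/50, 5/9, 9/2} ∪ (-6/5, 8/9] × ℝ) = ({-6/5, 8/9} × ℝ) ∪ ([8/9, 7⋅√7] × {-85/6, -5/3, 7/50, 5/9, 9/2})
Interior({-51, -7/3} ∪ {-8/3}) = ∅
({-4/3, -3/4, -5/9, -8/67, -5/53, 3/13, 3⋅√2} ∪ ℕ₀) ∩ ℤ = ℕ₀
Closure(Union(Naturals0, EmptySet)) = Naturals0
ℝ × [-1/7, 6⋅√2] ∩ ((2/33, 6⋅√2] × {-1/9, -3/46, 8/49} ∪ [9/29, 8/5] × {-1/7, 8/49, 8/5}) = ([9/29, 8/5] × {-1/7, 8/49, 8/5}) ∪ ((2/33, 6⋅√2] × {-1/9, -3/46, 8/49})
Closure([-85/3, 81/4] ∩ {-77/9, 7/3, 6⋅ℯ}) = {-77/9, 7/3, 6⋅ℯ}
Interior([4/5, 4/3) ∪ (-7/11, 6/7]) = (-7/11, 4/3)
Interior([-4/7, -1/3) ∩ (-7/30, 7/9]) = ∅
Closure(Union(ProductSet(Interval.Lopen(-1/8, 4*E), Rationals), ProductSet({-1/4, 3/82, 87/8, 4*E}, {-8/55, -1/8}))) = Union(ProductSet({-1/4, 3/82, 87/8, 4*E}, {-8/55, -1/8}), ProductSet(Interval(-1/8, 4*E), Reals))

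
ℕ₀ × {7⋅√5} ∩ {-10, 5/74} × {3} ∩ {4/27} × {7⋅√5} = ∅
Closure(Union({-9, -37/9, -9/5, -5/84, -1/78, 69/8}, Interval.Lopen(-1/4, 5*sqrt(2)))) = Union({-9, -37/9, -9/5, 69/8}, Interval(-1/4, 5*sqrt(2)))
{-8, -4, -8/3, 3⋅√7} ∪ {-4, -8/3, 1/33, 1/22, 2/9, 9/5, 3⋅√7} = {-8, -4, -8/3, 1/33, 1/22, 2/9, 9/5, 3⋅√7}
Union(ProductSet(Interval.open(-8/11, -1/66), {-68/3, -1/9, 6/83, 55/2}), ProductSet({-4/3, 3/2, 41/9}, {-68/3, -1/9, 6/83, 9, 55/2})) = Union(ProductSet({-4/3, 3/2, 41/9}, {-68/3, -1/9, 6/83, 9, 55/2}), ProductSet(Interval.open(-8/11, -1/66), {-68/3, -1/9, 6/83, 55/2}))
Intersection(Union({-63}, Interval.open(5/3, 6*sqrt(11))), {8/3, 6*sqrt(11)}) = {8/3}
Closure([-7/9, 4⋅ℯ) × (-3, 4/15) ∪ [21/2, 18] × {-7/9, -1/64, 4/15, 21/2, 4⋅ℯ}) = ({-7/9, 4⋅ℯ} × [-3, 4/15]) ∪ ([-7/9, 4⋅ℯ] × {-3, 4/15}) ∪ ([-7/9, 4⋅ℯ) × (-3, 4/15)) ∪ ([21/2, 18] × {-7/9, -1/64, 4/15, 21/2, 4⋅ℯ})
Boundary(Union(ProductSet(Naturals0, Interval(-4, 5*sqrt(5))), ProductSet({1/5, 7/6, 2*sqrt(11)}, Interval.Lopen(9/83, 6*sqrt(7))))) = Union(ProductSet({1/5, 7/6, 2*sqrt(11)}, Interval(9/83, 6*sqrt(7))), ProductSet(Naturals0, Interval(-4, 5*sqrt(5))))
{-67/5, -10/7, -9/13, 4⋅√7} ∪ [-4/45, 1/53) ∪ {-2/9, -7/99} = {-67/5, -10/7, -9/13, -2/9, 4⋅√7} ∪ [-4/45, 1/53)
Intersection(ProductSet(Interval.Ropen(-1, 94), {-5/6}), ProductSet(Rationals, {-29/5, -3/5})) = EmptySet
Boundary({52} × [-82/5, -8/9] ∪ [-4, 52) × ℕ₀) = ([-4, 52] × ℕ₀) ∪ ({52} × [-82/5, -8/9])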